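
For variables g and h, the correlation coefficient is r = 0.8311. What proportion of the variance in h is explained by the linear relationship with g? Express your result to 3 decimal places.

r² = (0.8311)² = 0.691

0.691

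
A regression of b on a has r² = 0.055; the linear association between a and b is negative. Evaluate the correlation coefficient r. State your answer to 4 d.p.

|r| = √0.055 = 0.2345
The association is negative, so r = −0.2345.

-0.2345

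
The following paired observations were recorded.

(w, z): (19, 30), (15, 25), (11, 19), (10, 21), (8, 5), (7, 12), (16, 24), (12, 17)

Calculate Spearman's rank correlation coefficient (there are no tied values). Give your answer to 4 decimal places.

Rank w: 8, 6, 4, 3, 2, 1, 7, 5
Rank z: 8, 7, 4, 5, 1, 2, 6, 3
d = rank(w) − rank(z): 0, -1, 0, -2, 1, -1, 1, 2; Σd² = 12
ρ = 1 − 6Σd² / [n(n²−1)] = 1 − 6×12 / (8×63) = 1 − 72/504 ≈ 0.8571

0.8571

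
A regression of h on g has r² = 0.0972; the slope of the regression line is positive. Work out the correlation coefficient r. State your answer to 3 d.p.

0.312

|r| = √0.0972 = 0.312
The association is positive, so r = 0.312.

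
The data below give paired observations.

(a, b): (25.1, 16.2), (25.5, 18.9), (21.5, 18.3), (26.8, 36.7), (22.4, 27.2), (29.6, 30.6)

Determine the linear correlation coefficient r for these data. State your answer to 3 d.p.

n = 6, Σa = 150.9, Σb = 147.9, Σa² = 3838.67, Σb² = 3977.63, Σab = 3780.62
nΣab − ΣaΣb = 22683.72 − 22318.11 = 365.61
nΣa² − (Σa)² = 23032.02 − 22770.81 = 261.21; nΣb² − (Σb)² = 23865.78 − 21874.41 = 1991.37
r = 365.61 / √(261.21 × 1991.37) = 365.61 / 721.2252 ≈ 0.507

0.507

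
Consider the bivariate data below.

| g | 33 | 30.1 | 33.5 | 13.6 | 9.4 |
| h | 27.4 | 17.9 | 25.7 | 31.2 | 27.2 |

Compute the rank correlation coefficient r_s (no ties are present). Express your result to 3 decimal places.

-0.300

Rank g: 4, 3, 5, 2, 1
Rank h: 4, 1, 2, 5, 3
d = rank(g) − rank(h): 0, 2, 3, -3, -2; Σd² = 26
ρ = 1 − 6Σd² / [n(n²−1)] = 1 − 6×26 / (5×24) = 1 − 156/120 ≈ -0.300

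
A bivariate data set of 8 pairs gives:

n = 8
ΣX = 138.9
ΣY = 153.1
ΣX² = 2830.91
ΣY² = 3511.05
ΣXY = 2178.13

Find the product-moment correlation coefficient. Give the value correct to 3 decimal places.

-0.973

r = (nΣXY − ΣXΣY) / √[(nΣX² − (ΣX)²)(nΣY² − (ΣY)²)]
Numerator: 8×2178.13 − 138.9×153.1 = -3840.55
Denominator: √[(22647.28 − 19293.21)(28088.4 − 23439.61)] = √[3354.07 × 4648.79] = 3948.7171
r = -3840.55 / 3948.7171 ≈ -0.973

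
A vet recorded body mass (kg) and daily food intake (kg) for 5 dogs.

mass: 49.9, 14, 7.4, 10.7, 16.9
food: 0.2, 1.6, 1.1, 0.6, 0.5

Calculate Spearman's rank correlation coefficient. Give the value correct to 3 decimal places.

-0.700

Rank mass: 5, 3, 1, 2, 4
Rank food: 1, 5, 4, 3, 2
d = rank(mass) − rank(food): 4, -2, -3, -1, 2; Σd² = 34
ρ = 1 − 6Σd² / [n(n²−1)] = 1 − 6×34 / (5×24) = 1 − 204/120 ≈ -0.700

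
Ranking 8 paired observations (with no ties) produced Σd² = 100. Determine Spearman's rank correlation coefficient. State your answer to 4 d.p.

-0.1905

ρ = 1 − 6Σd² / [n(n²−1)] = 1 − 6×100 / (8×63)
  = 1 − 600/504 = 1 − 1.19048 ≈ -0.1905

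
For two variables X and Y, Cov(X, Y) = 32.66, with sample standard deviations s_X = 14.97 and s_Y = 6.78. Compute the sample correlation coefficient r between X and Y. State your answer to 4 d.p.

0.3218

r = Cov(X,Y) / (s_X · s_Y) = 32.66 / (14.97 × 6.78)
  = 32.66 / 101.4966 ≈ 0.3218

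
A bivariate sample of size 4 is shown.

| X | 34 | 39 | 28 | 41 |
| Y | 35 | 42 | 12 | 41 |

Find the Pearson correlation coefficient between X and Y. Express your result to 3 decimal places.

0.943

n = 4, ΣX = 142, ΣY = 130, ΣX² = 5142, ΣY² = 4814, ΣXY = 4845
nΣXY − ΣXΣY = 19380 − 18460 = 920
nΣX² − (ΣX)² = 20568 − 20164 = 404; nΣY² − (ΣY)² = 19256 − 16900 = 2356
r = 920 / √(404 × 2356) = 920 / 975.6147 ≈ 0.943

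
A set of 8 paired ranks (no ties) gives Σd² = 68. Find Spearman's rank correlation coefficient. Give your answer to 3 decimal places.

ρ = 1 − 6Σd² / [n(n²−1)] = 1 − 6×68 / (8×63)
  = 1 − 408/504 = 1 − 0.8095 ≈ 0.190

0.190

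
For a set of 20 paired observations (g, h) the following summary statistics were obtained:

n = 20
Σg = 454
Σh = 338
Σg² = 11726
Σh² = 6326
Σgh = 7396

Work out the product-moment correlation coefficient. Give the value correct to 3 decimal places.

r = (nΣgh − ΣgΣh) / √[(nΣg² − (Σg)²)(nΣh² − (Σh)²)]
Numerator: 20×7396 − 454×338 = -5532
Denominator: √[(234520 − 206116)(126520 − 114244)] = √[28404 × 12276] = 18673.1761
r = -5532 / 18673.1761 ≈ -0.296

-0.296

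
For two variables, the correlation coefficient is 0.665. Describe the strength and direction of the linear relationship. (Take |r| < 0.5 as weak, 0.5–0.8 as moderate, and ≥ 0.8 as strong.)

moderate positive

r = 0.665 > 0 so the relationship is positive.
|r| = 0.665, which falls in the moderate range.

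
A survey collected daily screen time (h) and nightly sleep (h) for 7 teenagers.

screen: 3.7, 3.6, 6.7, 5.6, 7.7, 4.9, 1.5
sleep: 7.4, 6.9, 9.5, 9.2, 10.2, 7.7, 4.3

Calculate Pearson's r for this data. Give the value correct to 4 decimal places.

n = 7, Σx = 33.7, Σy = 55.2, Σx² = 188.45, Σy² = 459.08, Σxy = 290.11
nΣxy − ΣxΣy = 2030.77 − 1860.24 = 170.53
nΣx² − (Σx)² = 1319.15 − 1135.69 = 183.46; nΣy² − (Σy)² = 3213.56 − 3047.04 = 166.52
r = 170.53 / √(183.46 × 166.52) = 170.53 / 174.7849 ≈ 0.9757

0.9757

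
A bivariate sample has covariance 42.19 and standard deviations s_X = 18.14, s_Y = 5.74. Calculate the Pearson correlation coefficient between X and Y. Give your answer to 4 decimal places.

0.4052

r = Cov(X,Y) / (s_X · s_Y) = 42.19 / (18.14 × 5.74)
  = 42.19 / 104.1236 ≈ 0.4052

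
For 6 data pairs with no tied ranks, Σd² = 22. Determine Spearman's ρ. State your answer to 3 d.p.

0.371

ρ = 1 − 6Σd² / [n(n²−1)] = 1 − 6×22 / (6×35)
  = 1 − 132/210 = 1 − 0.6286 ≈ 0.371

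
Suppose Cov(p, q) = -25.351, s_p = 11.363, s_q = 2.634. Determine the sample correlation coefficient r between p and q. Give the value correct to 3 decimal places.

-0.847

r = Cov(p,q) / (s_p · s_q) = -25.351 / (11.363 × 2.634)
  = -25.351 / 29.9301 ≈ -0.847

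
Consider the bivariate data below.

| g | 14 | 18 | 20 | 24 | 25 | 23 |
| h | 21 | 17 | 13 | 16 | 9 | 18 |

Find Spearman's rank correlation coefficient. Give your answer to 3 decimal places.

Rank g: 1, 2, 3, 5, 6, 4
Rank h: 6, 4, 2, 3, 1, 5
d = rank(g) − rank(h): -5, -2, 1, 2, 5, -1; Σd² = 60
ρ = 1 − 6Σd² / [n(n²−1)] = 1 − 6×60 / (6×35) = 1 − 360/210 ≈ -0.714

-0.714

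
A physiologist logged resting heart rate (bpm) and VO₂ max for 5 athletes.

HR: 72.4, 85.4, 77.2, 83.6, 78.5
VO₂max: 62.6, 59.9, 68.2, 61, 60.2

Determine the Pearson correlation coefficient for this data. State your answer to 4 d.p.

-0.4647

n = 5, Σx = 397.1, Σy = 311.9, Σx² = 31645.97, Σy² = 19503.05, Σxy = 24738.04
nΣxy − ΣxΣy = 123690.2 − 123855.49 = -165.29
nΣx² − (Σx)² = 158229.85 − 157688.41 = 541.44; nΣy² − (Σy)² = 97515.25 − 97281.61 = 233.64
r = -165.29 / √(541.44 × 233.64) = -165.29 / 355.6713 ≈ -0.4647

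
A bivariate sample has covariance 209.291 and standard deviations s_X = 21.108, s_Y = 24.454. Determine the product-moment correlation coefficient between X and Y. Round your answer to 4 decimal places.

0.4055

r = Cov(X,Y) / (s_X · s_Y) = 209.291 / (21.108 × 24.454)
  = 209.291 / 516.1750 ≈ 0.4055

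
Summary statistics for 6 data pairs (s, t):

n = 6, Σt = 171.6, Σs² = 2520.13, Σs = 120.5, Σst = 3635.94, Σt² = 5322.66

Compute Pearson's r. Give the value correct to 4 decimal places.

0.9306

r = (nΣst − ΣsΣt) / √[(nΣs² − (Σs)²)(nΣt² − (Σt)²)]
Numerator: 6×3635.94 − 120.5×171.6 = 1137.84
Denominator: √[(15120.78 − 14520.25)(31935.96 − 29446.56)] = √[600.53 × 2489.4] = 1222.6853
r = 1137.84 / 1222.6853 ≈ 0.9306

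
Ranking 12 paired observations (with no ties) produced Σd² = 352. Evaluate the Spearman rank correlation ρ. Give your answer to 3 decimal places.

ρ = 1 − 6Σd² / [n(n²−1)] = 1 − 6×352 / (12×143)
  = 1 − 2112/1716 = 1 − 1.2308 ≈ -0.231

-0.231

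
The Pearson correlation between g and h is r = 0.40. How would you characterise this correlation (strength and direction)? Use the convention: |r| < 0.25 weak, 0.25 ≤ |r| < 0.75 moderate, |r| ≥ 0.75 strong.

moderate positive

r = 0.40 > 0 so the relationship is positive.
|r| = 0.40, which falls in the moderate range.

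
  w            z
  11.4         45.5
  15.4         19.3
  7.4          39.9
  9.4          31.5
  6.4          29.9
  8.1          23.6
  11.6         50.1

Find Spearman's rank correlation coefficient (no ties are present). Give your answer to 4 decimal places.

Rank w: 5, 7, 2, 4, 1, 3, 6
Rank z: 6, 1, 5, 4, 3, 2, 7
d = rank(w) − rank(z): -1, 6, -3, 0, -2, 1, -1; Σd² = 52
ρ = 1 − 6Σd² / [n(n²−1)] = 1 − 6×52 / (7×48) = 1 − 312/336 ≈ 0.0714

0.0714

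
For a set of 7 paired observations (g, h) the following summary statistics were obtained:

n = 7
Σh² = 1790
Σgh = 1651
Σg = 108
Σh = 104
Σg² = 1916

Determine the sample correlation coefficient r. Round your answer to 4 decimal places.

r = (nΣgh − ΣgΣh) / √[(nΣg² − (Σg)²)(nΣh² − (Σh)²)]
Numerator: 7×1651 − 108×104 = 325
Denominator: √[(13412 − 11664)(12530 − 10816)] = √[1748 × 1714] = 1730.9165
r = 325 / 1730.9165 ≈ 0.1878

0.1878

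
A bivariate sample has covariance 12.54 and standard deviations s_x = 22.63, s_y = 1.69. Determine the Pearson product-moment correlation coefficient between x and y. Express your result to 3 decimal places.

r = Cov(x,y) / (s_x · s_y) = 12.54 / (22.63 × 1.69)
  = 12.54 / 38.2447 ≈ 0.328

0.328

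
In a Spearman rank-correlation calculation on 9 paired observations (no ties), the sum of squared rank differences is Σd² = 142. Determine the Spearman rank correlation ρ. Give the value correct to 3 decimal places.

ρ = 1 − 6Σd² / [n(n²−1)] = 1 − 6×142 / (9×80)
  = 1 − 852/720 = 1 − 1.1833 ≈ -0.183

-0.183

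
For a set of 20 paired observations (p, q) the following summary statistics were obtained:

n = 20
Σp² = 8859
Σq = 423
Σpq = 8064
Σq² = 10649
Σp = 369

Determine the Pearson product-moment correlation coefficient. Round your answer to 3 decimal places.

0.139

r = (nΣpq − ΣpΣq) / √[(nΣp² − (Σp)²)(nΣq² − (Σq)²)]
Numerator: 20×8064 − 369×423 = 5193
Denominator: √[(177180 − 136161)(212980 − 178929)] = √[41019 × 34051] = 37372.9577
r = 5193 / 37372.9577 ≈ 0.139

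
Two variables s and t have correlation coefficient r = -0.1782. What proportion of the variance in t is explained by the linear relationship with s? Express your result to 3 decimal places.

0.032

r² = (-0.1782)² = 0.032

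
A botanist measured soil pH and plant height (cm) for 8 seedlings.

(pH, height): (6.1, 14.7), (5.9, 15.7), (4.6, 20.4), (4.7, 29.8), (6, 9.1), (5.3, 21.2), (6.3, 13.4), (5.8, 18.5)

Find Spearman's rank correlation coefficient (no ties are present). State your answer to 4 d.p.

Rank pH: 7, 5, 1, 2, 6, 3, 8, 4
Rank height: 3, 4, 6, 8, 1, 7, 2, 5
d = rank(pH) − rank(height): 4, 1, -5, -6, 5, -4, 6, -1; Σd² = 156
ρ = 1 − 6Σd² / [n(n²−1)] = 1 − 6×156 / (8×63) = 1 − 936/504 ≈ -0.8571

-0.8571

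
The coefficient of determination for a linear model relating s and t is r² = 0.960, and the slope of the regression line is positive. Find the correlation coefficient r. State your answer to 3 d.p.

|r| = √0.960 = 0.980
The association is positive, so r = 0.980.

0.980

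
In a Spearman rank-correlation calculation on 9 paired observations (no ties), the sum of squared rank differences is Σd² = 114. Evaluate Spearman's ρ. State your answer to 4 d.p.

0.0500

ρ = 1 − 6Σd² / [n(n²−1)] = 1 − 6×114 / (9×80)
  = 1 − 684/720 = 1 − 0.95000 ≈ 0.0500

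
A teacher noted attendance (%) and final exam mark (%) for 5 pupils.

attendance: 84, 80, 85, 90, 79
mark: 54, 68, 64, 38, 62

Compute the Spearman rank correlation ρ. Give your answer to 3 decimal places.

-0.500

Rank attendance: 3, 2, 4, 5, 1
Rank mark: 2, 5, 4, 1, 3
d = rank(attendance) − rank(mark): 1, -3, 0, 4, -2; Σd² = 30
ρ = 1 − 6Σd² / [n(n²−1)] = 1 − 6×30 / (5×24) = 1 − 180/120 ≈ -0.500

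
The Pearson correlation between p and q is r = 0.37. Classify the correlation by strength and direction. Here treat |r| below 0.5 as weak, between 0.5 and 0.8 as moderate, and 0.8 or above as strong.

weak positive

r = 0.37 > 0 so the relationship is positive.
|r| = 0.37, which falls in the weak range.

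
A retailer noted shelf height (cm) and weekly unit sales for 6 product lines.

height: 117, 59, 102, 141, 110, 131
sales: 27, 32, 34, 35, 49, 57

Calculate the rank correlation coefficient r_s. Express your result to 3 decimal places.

Rank height: 4, 1, 2, 6, 3, 5
Rank sales: 1, 2, 3, 4, 5, 6
d = rank(height) − rank(sales): 3, -1, -1, 2, -2, -1; Σd² = 20
ρ = 1 − 6Σd² / [n(n²−1)] = 1 − 6×20 / (6×35) = 1 − 120/210 ≈ 0.429

0.429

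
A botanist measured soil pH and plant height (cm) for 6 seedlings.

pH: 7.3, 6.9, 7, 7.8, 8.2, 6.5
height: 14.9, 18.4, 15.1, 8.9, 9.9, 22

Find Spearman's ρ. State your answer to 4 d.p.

Rank pH: 4, 2, 3, 5, 6, 1
Rank height: 3, 5, 4, 1, 2, 6
d = rank(pH) − rank(height): 1, -3, -1, 4, 4, -5; Σd² = 68
ρ = 1 − 6Σd² / [n(n²−1)] = 1 − 6×68 / (6×35) = 1 − 408/210 ≈ -0.9429

-0.9429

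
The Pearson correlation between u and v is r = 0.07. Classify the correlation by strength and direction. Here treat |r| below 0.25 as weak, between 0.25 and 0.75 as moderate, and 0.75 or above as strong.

weak positive

r = 0.07 > 0 so the relationship is positive.
|r| = 0.07, which falls in the weak range.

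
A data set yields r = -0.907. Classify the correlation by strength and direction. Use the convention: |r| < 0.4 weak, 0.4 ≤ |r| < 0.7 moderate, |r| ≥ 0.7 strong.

strong negative

r = -0.907 < 0 so the relationship is negative.
|r| = 0.907, which falls in the strong range.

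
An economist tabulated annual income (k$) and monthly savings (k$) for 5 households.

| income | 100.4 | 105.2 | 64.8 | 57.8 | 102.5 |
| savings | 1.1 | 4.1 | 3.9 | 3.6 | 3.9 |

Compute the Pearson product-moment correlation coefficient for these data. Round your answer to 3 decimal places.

n = 5, Σx = 430.7, Σy = 16.6, Σx² = 39193.33, Σy² = 61.4, Σxy = 1402.31
nΣxy − ΣxΣy = 7011.55 − 7149.62 = -138.07
nΣx² − (Σx)² = 195966.65 − 185502.49 = 10464.16; nΣy² − (Σy)² = 307 − 275.56 = 31.44
r = -138.07 / √(10464.16 × 31.44) = -138.07 / 573.5793 ≈ -0.241

-0.241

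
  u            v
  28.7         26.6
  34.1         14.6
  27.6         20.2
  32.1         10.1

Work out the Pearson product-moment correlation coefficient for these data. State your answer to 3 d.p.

n = 4, Σu = 122.5, Σv = 71.5, Σu² = 3778.67, Σv² = 1430.77, Σuv = 2143.01
nΣuv − ΣuΣv = 8572.04 − 8758.75 = -186.71
nΣu² − (Σu)² = 15114.68 − 15006.25 = 108.43; nΣv² − (Σv)² = 5723.08 − 5112.25 = 610.83
r = -186.71 / √(108.43 × 610.83) = -186.71 / 257.3564 ≈ -0.725

-0.725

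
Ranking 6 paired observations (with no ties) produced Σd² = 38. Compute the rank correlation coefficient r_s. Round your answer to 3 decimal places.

ρ = 1 − 6Σd² / [n(n²−1)] = 1 − 6×38 / (6×35)
  = 1 − 228/210 = 1 − 1.0857 ≈ -0.086

-0.086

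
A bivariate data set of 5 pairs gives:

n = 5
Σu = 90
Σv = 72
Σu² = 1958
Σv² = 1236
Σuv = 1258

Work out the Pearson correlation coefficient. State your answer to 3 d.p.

r = (nΣuv − ΣuΣv) / √[(nΣu² − (Σu)²)(nΣv² − (Σv)²)]
Numerator: 5×1258 − 90×72 = -190
Denominator: √[(9790 − 8100)(6180 − 5184)] = √[1690 × 996] = 1297.3974
r = -190 / 1297.3974 ≈ -0.146

-0.146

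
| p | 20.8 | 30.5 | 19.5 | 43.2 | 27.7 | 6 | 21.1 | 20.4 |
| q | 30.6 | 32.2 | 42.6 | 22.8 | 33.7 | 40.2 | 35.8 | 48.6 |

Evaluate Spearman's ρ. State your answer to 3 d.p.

-0.762

Rank p: 4, 7, 2, 8, 6, 1, 5, 3
Rank q: 2, 3, 7, 1, 4, 6, 5, 8
d = rank(p) − rank(q): 2, 4, -5, 7, 2, -5, 0, -5; Σd² = 148
ρ = 1 − 6Σd² / [n(n²−1)] = 1 − 6×148 / (8×63) = 1 − 888/504 ≈ -0.762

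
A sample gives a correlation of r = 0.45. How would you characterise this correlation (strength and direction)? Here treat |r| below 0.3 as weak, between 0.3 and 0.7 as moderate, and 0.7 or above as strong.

moderate positive

r = 0.45 > 0 so the relationship is positive.
|r| = 0.45, which falls in the moderate range.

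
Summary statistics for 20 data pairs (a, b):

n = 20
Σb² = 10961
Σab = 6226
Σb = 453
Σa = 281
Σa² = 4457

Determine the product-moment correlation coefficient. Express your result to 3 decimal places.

-0.232

r = (nΣab − ΣaΣb) / √[(nΣa² − (Σa)²)(nΣb² − (Σb)²)]
Numerator: 20×6226 − 281×453 = -2773
Denominator: √[(89140 − 78961)(219220 − 205209)] = √[10179 × 14011] = 11942.2765
r = -2773 / 11942.2765 ≈ -0.232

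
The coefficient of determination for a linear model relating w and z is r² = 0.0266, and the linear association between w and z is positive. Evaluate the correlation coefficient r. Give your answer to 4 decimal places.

0.1631

|r| = √0.0266 = 0.1631
The association is positive, so r = 0.1631.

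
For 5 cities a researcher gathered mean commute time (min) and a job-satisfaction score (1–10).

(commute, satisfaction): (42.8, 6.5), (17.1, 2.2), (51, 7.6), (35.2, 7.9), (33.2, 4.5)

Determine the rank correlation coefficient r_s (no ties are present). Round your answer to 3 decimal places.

0.700

Rank commute: 4, 1, 5, 3, 2
Rank satisfaction: 3, 1, 4, 5, 2
d = rank(commute) − rank(satisfaction): 1, 0, 1, -2, 0; Σd² = 6
ρ = 1 − 6Σd² / [n(n²−1)] = 1 − 6×6 / (5×24) = 1 − 36/120 ≈ 0.700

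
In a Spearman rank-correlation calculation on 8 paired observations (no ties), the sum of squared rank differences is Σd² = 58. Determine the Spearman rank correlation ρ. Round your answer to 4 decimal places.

ρ = 1 − 6Σd² / [n(n²−1)] = 1 − 6×58 / (8×63)
  = 1 − 348/504 = 1 − 0.69048 ≈ 0.3095

0.3095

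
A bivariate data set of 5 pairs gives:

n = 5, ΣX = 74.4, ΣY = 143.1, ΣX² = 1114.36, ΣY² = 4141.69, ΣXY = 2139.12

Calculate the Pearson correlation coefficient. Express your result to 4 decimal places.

r = (nΣXY − ΣXΣY) / √[(nΣX² − (ΣX)²)(nΣY² − (ΣY)²)]
Numerator: 5×2139.12 − 74.4×143.1 = 48.96
Denominator: √[(5571.8 − 5535.36)(20708.45 − 20477.61)] = √[36.44 × 230.84] = 91.7159
r = 48.96 / 91.7159 ≈ 0.5338

0.5338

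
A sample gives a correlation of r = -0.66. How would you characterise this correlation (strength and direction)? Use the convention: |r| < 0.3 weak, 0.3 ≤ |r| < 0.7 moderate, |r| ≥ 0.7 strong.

r = -0.66 < 0 so the relationship is negative.
|r| = 0.66, which falls in the moderate range.

moderate negative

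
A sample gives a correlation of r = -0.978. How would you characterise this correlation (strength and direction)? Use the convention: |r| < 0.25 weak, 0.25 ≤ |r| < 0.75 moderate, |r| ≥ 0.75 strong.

strong negative

r = -0.978 < 0 so the relationship is negative.
|r| = 0.978, which falls in the strong range.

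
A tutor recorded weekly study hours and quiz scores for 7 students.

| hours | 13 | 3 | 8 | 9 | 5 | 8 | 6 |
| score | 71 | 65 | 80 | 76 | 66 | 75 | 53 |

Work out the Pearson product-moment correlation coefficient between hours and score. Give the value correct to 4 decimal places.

0.4585

n = 7, Σx = 52, Σy = 486, Σx² = 448, Σy² = 34232, Σxy = 3690
nΣxy − ΣxΣy = 25830 − 25272 = 558
nΣx² − (Σx)² = 3136 − 2704 = 432; nΣy² − (Σy)² = 239624 − 236196 = 3428
r = 558 / √(432 × 3428) = 558 / 1216.9207 ≈ 0.4585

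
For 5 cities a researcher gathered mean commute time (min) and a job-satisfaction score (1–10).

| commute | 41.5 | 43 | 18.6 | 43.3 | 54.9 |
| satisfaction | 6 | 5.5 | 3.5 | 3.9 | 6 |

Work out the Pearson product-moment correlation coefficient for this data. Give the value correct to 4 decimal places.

0.7331

n = 5, Σx = 201.3, Σy = 24.9, Σx² = 8806.11, Σy² = 129.71, Σxy = 1048.87
nΣxy − ΣxΣy = 5244.35 − 5012.37 = 231.98
nΣx² − (Σx)² = 44030.55 − 40521.69 = 3508.86; nΣy² − (Σy)² = 648.55 − 620.01 = 28.54
r = 231.98 / √(3508.86 × 28.54) = 231.98 / 316.4536 ≈ 0.7331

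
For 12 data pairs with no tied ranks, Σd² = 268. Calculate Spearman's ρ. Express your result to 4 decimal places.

0.0629

ρ = 1 − 6Σd² / [n(n²−1)] = 1 − 6×268 / (12×143)
  = 1 − 1608/1716 = 1 − 0.93706 ≈ 0.0629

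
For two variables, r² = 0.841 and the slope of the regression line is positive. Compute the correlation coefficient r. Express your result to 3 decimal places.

|r| = √0.841 = 0.917
The association is positive, so r = 0.917.

0.917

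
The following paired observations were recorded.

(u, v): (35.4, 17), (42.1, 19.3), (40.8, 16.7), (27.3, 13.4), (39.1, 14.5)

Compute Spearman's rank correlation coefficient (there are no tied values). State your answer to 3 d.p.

0.700

Rank u: 2, 5, 4, 1, 3
Rank v: 4, 5, 3, 1, 2
d = rank(u) − rank(v): -2, 0, 1, 0, 1; Σd² = 6
ρ = 1 − 6Σd² / [n(n²−1)] = 1 − 6×6 / (5×24) = 1 − 36/120 ≈ 0.700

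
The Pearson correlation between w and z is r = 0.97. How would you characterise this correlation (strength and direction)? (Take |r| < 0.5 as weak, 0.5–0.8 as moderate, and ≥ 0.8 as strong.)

r = 0.97 > 0 so the relationship is positive.
|r| = 0.97, which falls in the strong range.

strong positive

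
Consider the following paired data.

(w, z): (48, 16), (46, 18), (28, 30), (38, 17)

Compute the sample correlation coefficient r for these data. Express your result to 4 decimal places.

-0.8842

n = 4, Σw = 160, Σz = 81, Σw² = 6648, Σz² = 1769, Σwz = 3082
nΣwz − ΣwΣz = 12328 − 12960 = -632
nΣw² − (Σw)² = 26592 − 25600 = 992; nΣz² − (Σz)² = 7076 − 6561 = 515
r = -632 / √(992 × 515) = -632 / 714.7587 ≈ -0.8842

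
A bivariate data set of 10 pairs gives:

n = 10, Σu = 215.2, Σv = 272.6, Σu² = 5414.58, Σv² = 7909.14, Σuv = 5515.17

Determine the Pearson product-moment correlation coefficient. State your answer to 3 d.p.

r = (nΣuv − ΣuΣv) / √[(nΣu² − (Σu)²)(nΣv² − (Σv)²)]
Numerator: 10×5515.17 − 215.2×272.6 = -3511.82
Denominator: √[(54145.8 − 46311.04)(79091.4 − 74310.76)] = √[7834.76 × 4780.64] = 6120.0627
r = -3511.82 / 6120.0627 ≈ -0.574

-0.574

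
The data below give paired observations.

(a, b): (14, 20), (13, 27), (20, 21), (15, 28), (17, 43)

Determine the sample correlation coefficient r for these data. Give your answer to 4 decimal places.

n = 5, Σa = 79, Σb = 139, Σa² = 1279, Σb² = 4203, Σab = 2202
nΣab − ΣaΣb = 11010 − 10981 = 29
nΣa² − (Σa)² = 6395 − 6241 = 154; nΣb² − (Σb)² = 21015 − 19321 = 1694
r = 29 / √(154 × 1694) = 29 / 510.7602 ≈ 0.0568

0.0568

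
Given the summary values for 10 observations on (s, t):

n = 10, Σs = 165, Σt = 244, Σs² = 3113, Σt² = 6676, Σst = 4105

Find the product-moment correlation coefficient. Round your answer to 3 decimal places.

r = (nΣst − ΣsΣt) / √[(nΣs² − (Σs)²)(nΣt² − (Σt)²)]
Numerator: 10×4105 − 165×244 = 790
Denominator: √[(31130 − 27225)(66760 − 59536)] = √[3905 × 7224] = 5311.2823
r = 790 / 5311.2823 ≈ 0.149

0.149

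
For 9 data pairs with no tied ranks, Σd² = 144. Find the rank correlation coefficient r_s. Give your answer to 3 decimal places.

-0.200

ρ = 1 − 6Σd² / [n(n²−1)] = 1 − 6×144 / (9×80)
  = 1 − 864/720 = 1 − 1.2000 ≈ -0.200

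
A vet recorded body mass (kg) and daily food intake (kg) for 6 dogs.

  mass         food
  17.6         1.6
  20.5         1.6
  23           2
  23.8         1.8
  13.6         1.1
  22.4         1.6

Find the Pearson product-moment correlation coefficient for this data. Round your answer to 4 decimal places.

0.8812

n = 6, Σx = 120.9, Σy = 9.7, Σx² = 2512.17, Σy² = 16.13, Σxy = 200.6
nΣxy − ΣxΣy = 1203.6 − 1172.73 = 30.87
nΣx² − (Σx)² = 15073.02 − 14616.81 = 456.21; nΣy² − (Σy)² = 96.78 − 94.09 = 2.69
r = 30.87 / √(456.21 × 2.69) = 30.87 / 35.0315 ≈ 0.8812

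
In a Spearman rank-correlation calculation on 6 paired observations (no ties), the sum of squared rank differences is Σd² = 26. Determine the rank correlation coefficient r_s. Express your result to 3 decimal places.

ρ = 1 − 6Σd² / [n(n²−1)] = 1 − 6×26 / (6×35)
  = 1 − 156/210 = 1 − 0.7429 ≈ 0.257

0.257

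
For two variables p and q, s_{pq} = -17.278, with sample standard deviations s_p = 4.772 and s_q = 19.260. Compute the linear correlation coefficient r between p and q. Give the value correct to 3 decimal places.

-0.188

r = Cov(p,q) / (s_p · s_q) = -17.278 / (4.772 × 19.260)
  = -17.278 / 91.9087 ≈ -0.188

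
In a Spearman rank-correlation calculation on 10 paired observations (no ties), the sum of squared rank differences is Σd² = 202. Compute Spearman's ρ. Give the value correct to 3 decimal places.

ρ = 1 − 6Σd² / [n(n²−1)] = 1 − 6×202 / (10×99)
  = 1 − 1212/990 = 1 − 1.2242 ≈ -0.224

-0.224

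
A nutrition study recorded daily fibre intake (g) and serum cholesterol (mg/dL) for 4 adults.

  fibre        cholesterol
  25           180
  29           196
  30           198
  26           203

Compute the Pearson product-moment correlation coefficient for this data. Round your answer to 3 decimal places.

0.486

n = 4, Σx = 110, Σy = 777, Σx² = 3042, Σy² = 151229, Σxy = 21402
nΣxy − ΣxΣy = 85608 − 85470 = 138
nΣx² − (Σx)² = 12168 − 12100 = 68; nΣy² − (Σy)² = 604916 − 603729 = 1187
r = 138 / √(68 × 1187) = 138 / 284.1056 ≈ 0.486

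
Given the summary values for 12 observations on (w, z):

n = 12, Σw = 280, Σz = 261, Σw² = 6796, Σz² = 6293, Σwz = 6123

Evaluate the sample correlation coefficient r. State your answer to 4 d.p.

0.0820

r = (nΣwz − ΣwΣz) / √[(nΣw² − (Σw)²)(nΣz² − (Σz)²)]
Numerator: 12×6123 − 280×261 = 396
Denominator: √[(81552 − 78400)(75516 − 68121)] = √[3152 × 7395] = 4827.9437
r = 396 / 4827.9437 ≈ 0.0820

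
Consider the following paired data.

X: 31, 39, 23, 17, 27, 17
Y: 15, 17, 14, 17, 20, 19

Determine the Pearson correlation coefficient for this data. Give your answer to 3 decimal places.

n = 6, ΣX = 154, ΣY = 102, ΣX² = 4318, ΣY² = 1760, ΣXY = 2602
nΣXY − ΣXΣY = 15612 − 15708 = -96
nΣX² − (ΣX)² = 25908 − 23716 = 2192; nΣY² − (ΣY)² = 10560 − 10404 = 156
r = -96 / √(2192 × 156) = -96 / 584.7666 ≈ -0.164

-0.164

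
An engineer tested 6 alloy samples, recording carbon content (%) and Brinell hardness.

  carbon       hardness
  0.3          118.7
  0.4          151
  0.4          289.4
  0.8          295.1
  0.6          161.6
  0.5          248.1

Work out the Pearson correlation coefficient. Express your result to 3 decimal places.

0.540

n = 6, Σx = 3, Σy = 1263.9, Σx² = 1.66, Σy² = 295395.23, Σxy = 668.86
nΣxy − ΣxΣy = 4013.16 − 3791.7 = 221.46
nΣx² − (Σx)² = 9.96 − 9 = 0.96; nΣy² − (Σy)² = 1772371.38 − 1597443.21 = 174928.17
r = 221.46 / √(0.96 × 174928.17) = 221.46 / 409.7939 ≈ 0.540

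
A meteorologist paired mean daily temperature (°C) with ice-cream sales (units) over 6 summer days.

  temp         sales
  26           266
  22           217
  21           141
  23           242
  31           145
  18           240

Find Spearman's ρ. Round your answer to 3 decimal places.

0.200

Rank temp: 5, 3, 2, 4, 6, 1
Rank sales: 6, 3, 1, 5, 2, 4
d = rank(temp) − rank(sales): -1, 0, 1, -1, 4, -3; Σd² = 28
ρ = 1 − 6Σd² / [n(n²−1)] = 1 − 6×28 / (6×35) = 1 − 168/210 ≈ 0.200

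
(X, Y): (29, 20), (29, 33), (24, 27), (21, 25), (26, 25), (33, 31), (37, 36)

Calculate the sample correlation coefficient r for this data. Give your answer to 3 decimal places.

0.643

n = 7, ΣX = 199, ΣY = 197, ΣX² = 5833, ΣY² = 5725, ΣXY = 5715
nΣXY − ΣXΣY = 40005 − 39203 = 802
nΣX² − (ΣX)² = 40831 − 39601 = 1230; nΣY² − (ΣY)² = 40075 − 38809 = 1266
r = 802 / √(1230 × 1266) = 802 / 1247.8702 ≈ 0.643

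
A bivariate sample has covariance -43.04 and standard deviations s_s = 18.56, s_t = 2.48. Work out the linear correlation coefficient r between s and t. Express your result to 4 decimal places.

r = Cov(s,t) / (s_s · s_t) = -43.04 / (18.56 × 2.48)
  = -43.04 / 46.0288 ≈ -0.9351

-0.9351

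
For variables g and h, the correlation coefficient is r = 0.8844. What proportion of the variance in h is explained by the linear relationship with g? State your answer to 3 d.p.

0.782

r² = (0.8844)² = 0.782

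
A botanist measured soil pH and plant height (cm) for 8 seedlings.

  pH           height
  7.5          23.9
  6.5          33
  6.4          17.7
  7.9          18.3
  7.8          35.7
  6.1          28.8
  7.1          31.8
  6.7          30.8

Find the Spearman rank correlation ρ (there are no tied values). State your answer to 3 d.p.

Rank pH: 6, 3, 2, 8, 7, 1, 5, 4
Rank height: 3, 7, 1, 2, 8, 4, 6, 5
d = rank(pH) − rank(height): 3, -4, 1, 6, -1, -3, -1, -1; Σd² = 74
ρ = 1 − 6Σd² / [n(n²−1)] = 1 − 6×74 / (8×63) = 1 − 444/504 ≈ 0.119

0.119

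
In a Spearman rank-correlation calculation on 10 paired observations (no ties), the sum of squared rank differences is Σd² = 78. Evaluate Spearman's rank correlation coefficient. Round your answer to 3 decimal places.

ρ = 1 − 6Σd² / [n(n²−1)] = 1 − 6×78 / (10×99)
  = 1 − 468/990 = 1 − 0.4727 ≈ 0.527

0.527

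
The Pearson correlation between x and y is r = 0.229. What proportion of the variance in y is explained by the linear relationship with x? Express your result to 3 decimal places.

r² = (0.229)² = 0.052

0.052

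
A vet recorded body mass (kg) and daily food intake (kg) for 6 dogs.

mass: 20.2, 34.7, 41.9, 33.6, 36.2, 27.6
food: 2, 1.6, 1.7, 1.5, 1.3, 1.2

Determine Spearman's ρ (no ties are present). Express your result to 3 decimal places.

-0.029

Rank mass: 1, 4, 6, 3, 5, 2
Rank food: 6, 4, 5, 3, 2, 1
d = rank(mass) − rank(food): -5, 0, 1, 0, 3, 1; Σd² = 36
ρ = 1 − 6Σd² / [n(n²−1)] = 1 − 6×36 / (6×35) = 1 − 216/210 ≈ -0.029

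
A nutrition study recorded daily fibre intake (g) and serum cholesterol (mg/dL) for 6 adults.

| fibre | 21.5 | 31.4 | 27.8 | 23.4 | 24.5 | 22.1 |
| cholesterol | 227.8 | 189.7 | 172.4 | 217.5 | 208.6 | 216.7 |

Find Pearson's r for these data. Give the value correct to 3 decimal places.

n = 6, Σx = 150.7, Σy = 1232.7, Σx² = 3857.27, Σy² = 255379.79, Σxy = 30636.27
nΣxy − ΣxΣy = 183817.62 − 185767.89 = -1950.27
nΣx² − (Σx)² = 23143.62 − 22710.49 = 433.13; nΣy² − (Σy)² = 1532278.74 − 1519549.29 = 12729.45
r = -1950.27 / √(433.13 × 12729.45) = -1950.27 / 2348.0857 ≈ -0.831

-0.831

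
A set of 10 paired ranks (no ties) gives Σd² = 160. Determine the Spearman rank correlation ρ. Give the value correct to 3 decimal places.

0.030

ρ = 1 − 6Σd² / [n(n²−1)] = 1 − 6×160 / (10×99)
  = 1 − 960/990 = 1 − 0.9697 ≈ 0.030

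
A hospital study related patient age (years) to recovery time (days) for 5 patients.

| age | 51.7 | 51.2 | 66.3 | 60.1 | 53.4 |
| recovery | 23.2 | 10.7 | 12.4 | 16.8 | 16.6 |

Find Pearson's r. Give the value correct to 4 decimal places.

-0.3226

n = 5, Σx = 282.7, Σy = 79.7, Σx² = 16153.59, Σy² = 1364.29, Σxy = 4465.52
nΣxy − ΣxΣy = 22327.6 − 22531.19 = -203.59
nΣx² − (Σx)² = 80767.95 − 79919.29 = 848.66; nΣy² − (Σy)² = 6821.45 − 6352.09 = 469.36
r = -203.59 / √(848.66 × 469.36) = -203.59 / 631.1316 ≈ -0.3226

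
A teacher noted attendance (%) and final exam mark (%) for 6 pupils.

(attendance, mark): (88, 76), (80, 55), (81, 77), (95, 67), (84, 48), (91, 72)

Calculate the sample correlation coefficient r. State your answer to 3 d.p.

0.305

n = 6, Σx = 519, Σy = 395, Σx² = 45067, Σy² = 26707, Σxy = 34274
nΣxy − ΣxΣy = 205644 − 205005 = 639
nΣx² − (Σx)² = 270402 − 269361 = 1041; nΣy² − (Σy)² = 160242 − 156025 = 4217
r = 639 / √(1041 × 4217) = 639 / 2095.2081 ≈ 0.305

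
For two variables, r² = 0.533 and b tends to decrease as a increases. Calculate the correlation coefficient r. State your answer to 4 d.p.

|r| = √0.533 = 0.7301
The association is negative, so r = −0.7301.

-0.7301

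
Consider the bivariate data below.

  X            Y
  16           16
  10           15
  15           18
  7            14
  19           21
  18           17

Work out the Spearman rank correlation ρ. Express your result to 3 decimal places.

0.829

Rank X: 4, 2, 3, 1, 6, 5
Rank Y: 3, 2, 5, 1, 6, 4
d = rank(X) − rank(Y): 1, 0, -2, 0, 0, 1; Σd² = 6
ρ = 1 − 6Σd² / [n(n²−1)] = 1 − 6×6 / (6×35) = 1 − 36/210 ≈ 0.829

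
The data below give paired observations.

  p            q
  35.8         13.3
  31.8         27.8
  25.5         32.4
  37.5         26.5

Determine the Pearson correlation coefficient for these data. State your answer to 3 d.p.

n = 4, Σp = 130.6, Σq = 100, Σp² = 4349.38, Σq² = 2701.74, Σpq = 3180.13
nΣpq − ΣpΣq = 12720.52 − 13060 = -339.48
nΣp² − (Σp)² = 17397.52 − 17056.36 = 341.16; nΣq² − (Σq)² = 10806.96 − 10000 = 806.96
r = -339.48 / √(341.16 × 806.96) = -339.48 / 524.6927 ≈ -0.647

-0.647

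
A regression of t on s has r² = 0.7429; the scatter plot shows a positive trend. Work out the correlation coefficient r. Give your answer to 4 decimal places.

0.8619

|r| = √0.7429 = 0.8619
The association is positive, so r = 0.8619.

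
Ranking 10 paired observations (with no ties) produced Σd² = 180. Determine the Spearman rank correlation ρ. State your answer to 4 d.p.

ρ = 1 − 6Σd² / [n(n²−1)] = 1 − 6×180 / (10×99)
  = 1 − 1080/990 = 1 − 1.09091 ≈ -0.0909

-0.0909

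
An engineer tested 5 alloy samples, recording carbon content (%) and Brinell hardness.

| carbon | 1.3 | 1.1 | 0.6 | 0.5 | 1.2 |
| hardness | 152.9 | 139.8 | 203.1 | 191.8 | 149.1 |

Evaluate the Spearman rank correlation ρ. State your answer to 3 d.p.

-0.500

Rank carbon: 5, 3, 2, 1, 4
Rank hardness: 3, 1, 5, 4, 2
d = rank(carbon) − rank(hardness): 2, 2, -3, -3, 2; Σd² = 30
ρ = 1 − 6Σd² / [n(n²−1)] = 1 − 6×30 / (5×24) = 1 − 180/120 ≈ -0.500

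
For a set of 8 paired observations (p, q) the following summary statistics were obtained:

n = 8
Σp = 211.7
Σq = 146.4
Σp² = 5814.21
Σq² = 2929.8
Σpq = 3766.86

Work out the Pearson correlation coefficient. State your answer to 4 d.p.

r = (nΣpq − ΣpΣq) / √[(nΣp² − (Σp)²)(nΣq² − (Σq)²)]
Numerator: 8×3766.86 − 211.7×146.4 = -858
Denominator: √[(46513.68 − 44816.89)(23438.4 − 21432.96)] = √[1696.79 × 2005.44] = 1844.6708
r = -858 / 1844.6708 ≈ -0.4651

-0.4651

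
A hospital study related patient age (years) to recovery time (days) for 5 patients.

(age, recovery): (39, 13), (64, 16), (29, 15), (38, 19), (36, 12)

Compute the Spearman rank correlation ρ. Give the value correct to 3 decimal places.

0.300

Rank age: 4, 5, 1, 3, 2
Rank recovery: 2, 4, 3, 5, 1
d = rank(age) − rank(recovery): 2, 1, -2, -2, 1; Σd² = 14
ρ = 1 − 6Σd² / [n(n²−1)] = 1 − 6×14 / (5×24) = 1 − 84/120 ≈ 0.300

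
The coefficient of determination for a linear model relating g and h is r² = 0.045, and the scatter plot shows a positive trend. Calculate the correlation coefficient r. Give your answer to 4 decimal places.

0.2121

|r| = √0.045 = 0.2121
The association is positive, so r = 0.2121.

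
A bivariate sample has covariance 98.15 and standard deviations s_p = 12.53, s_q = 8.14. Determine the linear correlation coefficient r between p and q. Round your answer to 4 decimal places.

0.9623

r = Cov(p,q) / (s_p · s_q) = 98.15 / (12.53 × 8.14)
  = 98.15 / 101.9942 ≈ 0.9623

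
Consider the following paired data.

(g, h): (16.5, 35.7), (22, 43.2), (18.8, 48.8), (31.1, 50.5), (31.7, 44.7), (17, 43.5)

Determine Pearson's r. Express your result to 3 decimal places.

0.540

n = 6, Σg = 137.1, Σh = 266.4, Σg² = 3370.79, Σh² = 11962.76, Σgh = 6183.93
nΣgh − ΣgΣh = 37103.58 − 36523.44 = 580.14
nΣg² − (Σg)² = 20224.74 − 18796.41 = 1428.33; nΣh² − (Σh)² = 71776.56 − 70968.96 = 807.6
r = 580.14 / √(1428.33 × 807.6) = 580.14 / 1074.0202 ≈ 0.540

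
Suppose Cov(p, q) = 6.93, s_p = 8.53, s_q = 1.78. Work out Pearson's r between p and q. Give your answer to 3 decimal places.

r = Cov(p,q) / (s_p · s_q) = 6.93 / (8.53 × 1.78)
  = 6.93 / 15.1834 ≈ 0.456

0.456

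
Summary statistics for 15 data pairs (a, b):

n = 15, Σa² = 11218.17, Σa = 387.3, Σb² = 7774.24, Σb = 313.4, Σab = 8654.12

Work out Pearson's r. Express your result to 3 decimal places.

0.460

r = (nΣab − ΣaΣb) / √[(nΣa² − (Σa)²)(nΣb² − (Σb)²)]
Numerator: 15×8654.12 − 387.3×313.4 = 8431.98
Denominator: √[(168272.55 − 150001.29)(116613.6 − 98219.56)] = √[18271.26 × 18394.04] = 18332.5472
r = 8431.98 / 18332.5472 ≈ 0.460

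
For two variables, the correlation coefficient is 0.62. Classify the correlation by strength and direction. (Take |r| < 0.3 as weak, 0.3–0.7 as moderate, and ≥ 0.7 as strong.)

r = 0.62 > 0 so the relationship is positive.
|r| = 0.62, which falls in the moderate range.

moderate positive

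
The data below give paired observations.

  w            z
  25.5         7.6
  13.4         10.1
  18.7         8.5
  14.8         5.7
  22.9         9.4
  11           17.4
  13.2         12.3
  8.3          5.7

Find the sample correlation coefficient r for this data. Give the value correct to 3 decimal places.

n = 8, Σw = 127.8, Σz = 76.7, Σw² = 2287.08, Σz² = 839.41, Σwz = 1188.78
nΣwz − ΣwΣz = 9510.24 − 9802.26 = -292.02
nΣw² − (Σw)² = 18296.64 − 16332.84 = 1963.8; nΣz² − (Σz)² = 6715.28 − 5882.89 = 832.39
r = -292.02 / √(1963.8 × 832.39) = -292.02 / 1278.5333 ≈ -0.228

-0.228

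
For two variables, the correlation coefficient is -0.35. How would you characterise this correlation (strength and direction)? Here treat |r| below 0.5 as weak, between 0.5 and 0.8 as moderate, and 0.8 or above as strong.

r = -0.35 < 0 so the relationship is negative.
|r| = 0.35, which falls in the weak range.

weak negative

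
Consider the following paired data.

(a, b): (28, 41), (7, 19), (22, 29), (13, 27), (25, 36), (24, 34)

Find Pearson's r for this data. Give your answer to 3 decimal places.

n = 6, Σa = 119, Σb = 186, Σa² = 2687, Σb² = 6064, Σab = 3986
nΣab − ΣaΣb = 23916 − 22134 = 1782
nΣa² − (Σa)² = 16122 − 14161 = 1961; nΣb² − (Σb)² = 36384 − 34596 = 1788
r = 1782 / √(1961 × 1788) = 1782 / 1872.5031 ≈ 0.952

0.952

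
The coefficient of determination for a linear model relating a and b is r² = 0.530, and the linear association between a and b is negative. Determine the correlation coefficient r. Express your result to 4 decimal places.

|r| = √0.530 = 0.7280
The association is negative, so r = −0.7280.

-0.7280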